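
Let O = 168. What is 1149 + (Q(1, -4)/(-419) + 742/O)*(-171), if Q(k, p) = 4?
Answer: 662661/1676 ≈ 395.38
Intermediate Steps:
1149 + (Q(1, -4)/(-419) + 742/O)*(-171) = 1149 + (4/(-419) + 742/168)*(-171) = 1149 + (4*(-1/419) + 742*(1/168))*(-171) = 1149 + (-4/419 + 53/12)*(-171) = 1149 + (22159/5028)*(-171) = 1149 - 1263063/1676 = 662661/1676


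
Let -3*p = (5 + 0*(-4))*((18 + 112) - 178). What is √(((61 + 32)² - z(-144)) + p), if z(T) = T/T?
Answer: 2*√2182 ≈ 93.424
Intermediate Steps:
p = 80 (p = -(5 + 0*(-4))*((18 + 112) - 178)/3 = -(5 + 0)*(130 - 178)/3 = -5*(-48)/3 = -⅓*(-240) = 80)
z(T) = 1
√(((61 + 32)² - z(-144)) + p) = √(((61 + 32)² - 1*1) + 80) = √((93² - 1) + 80) = √((8649 - 1) + 80) = √(8648 + 80) = √8728 = 2*√2182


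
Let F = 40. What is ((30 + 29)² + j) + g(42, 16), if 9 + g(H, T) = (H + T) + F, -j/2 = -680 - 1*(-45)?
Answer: 4840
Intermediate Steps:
j = 1270 (j = -2*(-680 - 1*(-45)) = -2*(-680 + 45) = -2*(-635) = 1270)
g(H, T) = 31 + H + T (g(H, T) = -9 + ((H + T) + 40) = -9 + (40 + H + T) = 31 + H + T)
((30 + 29)² + j) + g(42, 16) = ((30 + 29)² + 1270) + (31 + 42 + 16) = (59² + 1270) + 89 = (3481 + 1270) + 89 = 4751 + 89 = 4840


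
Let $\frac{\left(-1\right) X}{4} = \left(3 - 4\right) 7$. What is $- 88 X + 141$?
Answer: $-2323$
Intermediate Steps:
$X = 28$ ($X = - 4 \left(3 - 4\right) 7 = - 4 \left(\left(-1\right) 7\right) = \left(-4\right) \left(-7\right) = 28$)
$- 88 X + 141 = \left(-88\right) 28 + 141 = -2464 + 141 = -2323$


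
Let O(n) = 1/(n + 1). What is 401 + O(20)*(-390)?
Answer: 2677/7 ≈ 382.43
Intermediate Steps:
O(n) = 1/(1 + n)
401 + O(20)*(-390) = 401 - 390/(1 + 20) = 401 - 390/21 = 401 + (1/21)*(-390) = 401 - 130/7 = 2677/7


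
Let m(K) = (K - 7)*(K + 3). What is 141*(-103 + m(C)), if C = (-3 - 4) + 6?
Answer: -16779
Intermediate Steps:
C = -1 (C = -7 + 6 = -1)
m(K) = (-7 + K)*(3 + K)
141*(-103 + m(C)) = 141*(-103 + (-21 + (-1)² - 4*(-1))) = 141*(-103 + (-21 + 1 + 4)) = 141*(-103 - 16) = 141*(-119) = -16779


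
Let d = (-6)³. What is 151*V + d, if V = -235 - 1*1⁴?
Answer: -35852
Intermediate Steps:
V = -236 (V = -235 - 1*1 = -235 - 1 = -236)
d = -216
151*V + d = 151*(-236) - 216 = -35636 - 216 = -35852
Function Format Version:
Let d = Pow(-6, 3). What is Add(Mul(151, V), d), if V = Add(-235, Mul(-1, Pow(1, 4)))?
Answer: -35852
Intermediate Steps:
V = -236 (V = Add(-235, Mul(-1, 1)) = Add(-235, -1) = -236)
d = -216
Add(Mul(151, V), d) = Add(Mul(151, -236), -216) = Add(-35636, -216) = -35852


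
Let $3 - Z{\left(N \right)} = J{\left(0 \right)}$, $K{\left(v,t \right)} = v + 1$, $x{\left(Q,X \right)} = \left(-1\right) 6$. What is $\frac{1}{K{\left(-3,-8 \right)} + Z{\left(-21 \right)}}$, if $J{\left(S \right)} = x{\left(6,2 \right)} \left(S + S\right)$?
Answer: $1$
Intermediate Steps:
$x{\left(Q,X \right)} = -6$
$K{\left(v,t \right)} = 1 + v$
$J{\left(S \right)} = - 12 S$ ($J{\left(S \right)} = - 6 \left(S + S\right) = - 6 \cdot 2 S = - 12 S$)
$Z{\left(N \right)} = 3$ ($Z{\left(N \right)} = 3 - \left(-12\right) 0 = 3 - 0 = 3 + 0 = 3$)
$\frac{1}{K{\left(-3,-8 \right)} + Z{\left(-21 \right)}} = \frac{1}{\left(1 - 3\right) + 3} = \frac{1}{-2 + 3} = 1^{-1} = 1$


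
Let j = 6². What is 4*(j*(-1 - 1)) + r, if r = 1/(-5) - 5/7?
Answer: -10112/35 ≈ -288.91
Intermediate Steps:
j = 36
r = -32/35 (r = 1*(-⅕) - 5*⅐ = -⅕ - 5/7 = -32/35 ≈ -0.91429)
4*(j*(-1 - 1)) + r = 4*(36*(-1 - 1)) - 32/35 = 4*(36*(-2)) - 32/35 = 4*(-72) - 32/35 = -288 - 32/35 = -10112/35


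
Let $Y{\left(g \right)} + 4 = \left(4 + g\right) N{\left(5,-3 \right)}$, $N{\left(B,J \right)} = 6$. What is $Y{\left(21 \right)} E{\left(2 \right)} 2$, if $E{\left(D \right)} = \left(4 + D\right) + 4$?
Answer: $2920$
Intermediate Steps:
$E{\left(D \right)} = 8 + D$
$Y{\left(g \right)} = 20 + 6 g$ ($Y{\left(g \right)} = -4 + \left(4 + g\right) 6 = -4 + \left(24 + 6 g\right) = 20 + 6 g$)
$Y{\left(21 \right)} E{\left(2 \right)} 2 = \left(20 + 6 \cdot 21\right) \left(8 + 2\right) 2 = \left(20 + 126\right) 10 \cdot 2 = 146 \cdot 20 = 2920$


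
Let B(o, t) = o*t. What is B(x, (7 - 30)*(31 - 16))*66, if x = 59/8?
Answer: -671715/4 ≈ -1.6793e+5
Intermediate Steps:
x = 59/8 (x = 59*(⅛) = 59/8 ≈ 7.3750)
B(x, (7 - 30)*(31 - 16))*66 = (59*((7 - 30)*(31 - 16))/8)*66 = (59*(-23*15)/8)*66 = ((59/8)*(-345))*66 = -20355/8*66 = -671715/4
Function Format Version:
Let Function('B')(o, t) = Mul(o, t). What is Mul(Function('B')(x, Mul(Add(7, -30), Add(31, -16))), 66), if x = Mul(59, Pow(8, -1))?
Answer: Rational(-671715, 4) ≈ -1.6793e+5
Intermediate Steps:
x = Rational(59, 8) (x = Mul(59, Rational(1, 8)) = Rational(59, 8) ≈ 7.3750)
Mul(Function('B')(x, Mul(Add(7, -30), Add(31, -16))), 66) = Mul(Mul(Rational(59, 8), Mul(Add(7, -30), Add(31, -16))), 66) = Mul(Mul(Rational(59, 8), Mul(-23, 15)), 66) = Mul(Mul(Rational(59, 8), -345), 66) = Mul(Rational(-20355, 8), 66) = Rational(-671715, 4)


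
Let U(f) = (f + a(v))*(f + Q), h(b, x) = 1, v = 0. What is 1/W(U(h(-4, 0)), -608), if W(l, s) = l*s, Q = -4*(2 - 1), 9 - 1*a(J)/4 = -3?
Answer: 1/89376 ≈ 1.1189e-5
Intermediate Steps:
a(J) = 48 (a(J) = 36 - 4*(-3) = 36 + 12 = 48)
Q = -4 (Q = -4*1 = -4)
U(f) = (-4 + f)*(48 + f) (U(f) = (f + 48)*(f - 4) = (48 + f)*(-4 + f) = (-4 + f)*(48 + f))
1/W(U(h(-4, 0)), -608) = 1/((-192 + 1² + 44*1)*(-608)) = 1/((-192 + 1 + 44)*(-608)) = 1/(-147*(-608)) = 1/89376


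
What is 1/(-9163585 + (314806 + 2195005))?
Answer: -1/6653774 ≈ -1.5029e-7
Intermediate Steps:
1/(-9163585 + (314806 + 2195005)) = 1/(-9163585 + 2509811) = 1/(-6653774) = -1/6653774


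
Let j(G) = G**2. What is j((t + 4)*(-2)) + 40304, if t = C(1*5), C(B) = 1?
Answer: 40404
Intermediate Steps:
t = 1
j((t + 4)*(-2)) + 40304 = ((1 + 4)*(-2))**2 + 40304 = (5*(-2))**2 + 40304 = (-10)**2 + 40304 = 100 + 40304 = 40404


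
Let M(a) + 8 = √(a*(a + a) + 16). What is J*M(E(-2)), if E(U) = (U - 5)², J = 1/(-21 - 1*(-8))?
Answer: 8/13 - √4818/13 ≈ -4.7240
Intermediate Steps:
J = -1/13 (J = 1/(-21 + 8) = 1/(-13) = -1/13 ≈ -0.076923)
E(U) = (-5 + U)²
M(a) = -8 + √(16 + 2*a²) (M(a) = -8 + √(a*(a + a) + 16) = -8 + √(a*(2*a) + 16) = -8 + √(2*a² + 16) = -8 + √(16 + 2*a²))
J*M(E(-2)) = -(-8 + √(16 + 2*((-5 - 2)²)²))/13 = -(-8 + √(16 + 2*((-7)²)²))/13 = -(-8 + √(16 + 2*49²))/13 = -(-8 + √(16 + 2*2401))/13 = -(-8 + √(16 + 4802))/13 = -(-8 + √4818)/13 = 8/13 - √4818/13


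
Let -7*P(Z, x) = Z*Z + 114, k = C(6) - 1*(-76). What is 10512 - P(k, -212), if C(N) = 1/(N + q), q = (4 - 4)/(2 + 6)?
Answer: 2861977/252 ≈ 11357.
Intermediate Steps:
q = 0 (q = 0/8 = 0*(1/8) = 0)
C(N) = 1/N (C(N) = 1/(N + 0) = 1/N)
k = 457/6 (k = 1/6 - 1*(-76) = 1/6 + 76 = 457/6 ≈ 76.167)
P(Z, x) = -114/7 - Z**2/7 (P(Z, x) = -(Z*Z + 114)/7 = -(Z**2 + 114)/7 = -(114 + Z**2)/7 = -114/7 - Z**2/7)
10512 - P(k, -212) = 10512 - (-114/7 - (457/6)**2/7) = 10512 - (-114/7 - 1/7*208849/36) = 10512 - (-114/7 - 208849/252) = 10512 - 1*(-212953/252) = 10512 + 212953/252 = 2861977/252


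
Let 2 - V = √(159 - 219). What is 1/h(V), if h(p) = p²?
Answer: I/(8*(√15 - 7*I)) ≈ -0.013672 + 0.0075644*I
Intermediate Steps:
V = 2 - 2*I*√15 (V = 2 - √(159 - 219) = 2 - √(-60) = 2 - 2*I*√15 ≈ 2.0 - 7.746*I)
1/h(V) = 1/((2 - 2*I*√15)²) = (2 - 2*I*√15)⁻²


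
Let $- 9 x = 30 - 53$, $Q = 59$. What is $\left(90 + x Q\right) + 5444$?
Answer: $\frac{51163}{9} \approx 5684.8$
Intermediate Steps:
$x = \frac{23}{9}$ ($x = - \frac{30 - 53}{9} = \left(- \frac{1}{9}\right) \left(-23\right) = \frac{23}{9} \approx 2.5556$)
$\left(90 + x Q\right) + 5444 = \left(90 + \frac{23}{9} \cdot 59\right) + 5444 = \left(90 + \frac{1357}{9}\right) + 5444 = \frac{2167}{9} + 5444 = \frac{51163}{9}$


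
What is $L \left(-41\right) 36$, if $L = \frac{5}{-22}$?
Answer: $\frac{3690}{11} \approx 335.45$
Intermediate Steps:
$L = - \frac{5}{22}$ ($L = 5 \left(- \frac{1}{22}\right) = - \frac{5}{22} \approx -0.22727$)
$L \left(-41\right) 36 = \left(- \frac{5}{22}\right) \left(-41\right) 36 = \frac{205}{22} \cdot 36 = \frac{3690}{11}$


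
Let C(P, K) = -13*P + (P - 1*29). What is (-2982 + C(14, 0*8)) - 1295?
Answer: -4474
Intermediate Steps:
C(P, K) = -29 - 12*P (C(P, K) = -13*P + (P - 29) = -13*P + (-29 + P) = -29 - 12*P)
(-2982 + C(14, 0*8)) - 1295 = (-2982 + (-29 - 12*14)) - 1295 = (-2982 + (-29 - 168)) - 1295 = (-2982 - 197) - 1295 = -3179 - 1295 = -4474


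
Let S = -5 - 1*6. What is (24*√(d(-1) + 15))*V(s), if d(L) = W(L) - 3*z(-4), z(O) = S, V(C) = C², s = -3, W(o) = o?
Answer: 216*√47 ≈ 1480.8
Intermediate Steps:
S = -11 (S = -5 - 6 = -11)
z(O) = -11
d(L) = 33 + L (d(L) = L - 3*(-11) = L + 33 = 33 + L)
(24*√(d(-1) + 15))*V(s) = (24*√((33 - 1) + 15))*(-3)² = (24*√(32 + 15))*9 = (24*√47)*9 = 216*√47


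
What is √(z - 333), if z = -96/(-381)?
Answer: I*√5366893/127 ≈ 18.241*I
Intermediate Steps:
z = 32/127 (z = -96*(-1/381) = 32/127 ≈ 0.25197)
√(z - 333) = √(32/127 - 333) = √(-42259/127) = I*√5366893/127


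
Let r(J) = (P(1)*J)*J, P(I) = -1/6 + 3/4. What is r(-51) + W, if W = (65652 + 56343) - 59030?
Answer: 257929/4 ≈ 64482.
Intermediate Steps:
P(I) = 7/12 (P(I) = -1*⅙ + 3*(¼) = -⅙ + ¾ = 7/12)
W = 62965 (W = 121995 - 59030 = 62965)
r(J) = 7*J²/12 (r(J) = (7*J/12)*J = 7*J²/12)
r(-51) + W = (7/12)*(-51)² + 62965 = (7/12)*2601 + 62965 = 6069/4 + 62965 = 257929/4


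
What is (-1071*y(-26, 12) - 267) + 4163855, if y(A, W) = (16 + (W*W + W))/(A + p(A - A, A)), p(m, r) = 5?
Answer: 4172360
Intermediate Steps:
y(A, W) = (16 + W + W²)/(5 + A) (y(A, W) = (16 + (W*W + W))/(A + 5) = (16 + (W² + W))/(5 + A) = (16 + (W + W²))/(5 + A) = (16 + W + W²)/(5 + A))
(-1071*y(-26, 12) - 267) + 4163855 = (-1071*(16 + 12 + 12²)/(5 - 26) - 267) + 4163855 = (-1071*(16 + 12 + 144)/(-21) - 267) + 4163855 = (-(-51)*172 - 267) + 4163855 = (-1071*(-172/21) - 267) + 4163855 = (8772 - 267) + 4163855 = 8505 + 4163855 = 4172360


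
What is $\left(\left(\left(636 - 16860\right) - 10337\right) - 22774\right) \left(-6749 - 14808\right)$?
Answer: $1063514595$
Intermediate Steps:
$\left(\left(\left(636 - 16860\right) - 10337\right) - 22774\right) \left(-6749 - 14808\right) = \left(\left(-16224 - 10337\right) - 22774\right) \left(-21557\right) = \left(-26561 - 22774\right) \left(-21557\right) = \left(-49335\right) \left(-21557\right) = 1063514595$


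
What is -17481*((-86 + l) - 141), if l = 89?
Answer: 2412378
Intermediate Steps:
-17481*((-86 + l) - 141) = -17481*((-86 + 89) - 141) = -17481*(3 - 141) = -17481*(-138) = 2412378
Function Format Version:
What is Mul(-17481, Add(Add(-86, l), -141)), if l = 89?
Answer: 2412378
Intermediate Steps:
Mul(-17481, Add(Add(-86, l), -141)) = Mul(-17481, Add(Add(-86, 89), -141)) = Mul(-17481, Add(3, -141)) = Mul(-17481, -138) = 2412378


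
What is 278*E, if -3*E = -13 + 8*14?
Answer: -9174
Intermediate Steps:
E = -33 (E = -(-13 + 8*14)/3 = -(-13 + 112)/3 = -⅓*99 = -33)
278*E = 278*(-33) = -9174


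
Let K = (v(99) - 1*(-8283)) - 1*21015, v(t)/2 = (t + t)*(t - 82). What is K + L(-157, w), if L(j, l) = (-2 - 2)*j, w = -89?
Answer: -5372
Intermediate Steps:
v(t) = 4*t*(-82 + t) (v(t) = 2*((t + t)*(t - 82)) = 2*((2*t)*(-82 + t)) = 2*(2*t*(-82 + t)) = 4*t*(-82 + t))
L(j, l) = -4*j
K = -6000 (K = (4*99*(-82 + 99) - 1*(-8283)) - 1*21015 = (4*99*17 + 8283) - 21015 = (6732 + 8283) - 21015 = 15015 - 21015 = -6000)
K + L(-157, w) = -6000 - 4*(-157) = -6000 + 628 = -5372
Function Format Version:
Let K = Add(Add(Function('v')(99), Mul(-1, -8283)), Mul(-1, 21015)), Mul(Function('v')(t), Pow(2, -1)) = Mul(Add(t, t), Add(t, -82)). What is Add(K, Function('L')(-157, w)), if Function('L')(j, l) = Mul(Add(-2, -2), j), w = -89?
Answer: -5372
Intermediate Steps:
Function('v')(t) = Mul(4, t, Add(-82, t)) (Function('v')(t) = Mul(2, Mul(Add(t, t), Add(t, -82))) = Mul(2, Mul(Mul(2, t), Add(-82, t))) = Mul(2, Mul(2, t, Add(-82, t))) = Mul(4, t, Add(-82, t)))
Function('L')(j, l) = Mul(-4, j)
K = -6000 (K = Add(Add(Mul(4, 99, Add(-82, 99)), Mul(-1, -8283)), Mul(-1, 21015)) = Add(Add(Mul(4, 99, 17), 8283), -21015) = Add(Add(6732, 8283), -21015) = Add(15015, -21015) = -6000)
Add(K, Function('L')(-157, w)) = Add(-6000, Mul(-4, -157)) = Add(-6000, 628) = -5372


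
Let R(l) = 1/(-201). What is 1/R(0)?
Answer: -201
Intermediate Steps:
R(l) = -1/201
1/R(0) = 1/(-1/201) = -201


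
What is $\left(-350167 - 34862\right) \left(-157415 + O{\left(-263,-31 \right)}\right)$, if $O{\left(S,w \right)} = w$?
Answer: $60621275934$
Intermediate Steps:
$\left(-350167 - 34862\right) \left(-157415 + O{\left(-263,-31 \right)}\right) = \left(-350167 - 34862\right) \left(-157415 - 31\right) = \left(-350167 + \left(-84440 + 49578\right)\right) \left(-157446\right) = \left(-350167 - 34862\right) \left(-157446\right) = \left(-385029\right) \left(-157446\right) = 60621275934$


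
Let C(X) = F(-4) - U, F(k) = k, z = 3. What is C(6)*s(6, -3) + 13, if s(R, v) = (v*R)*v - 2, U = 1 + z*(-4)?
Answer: 377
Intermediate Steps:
U = -11 (U = 1 + 3*(-4) = 1 - 12 = -11)
s(R, v) = -2 + R*v**2 (s(R, v) = (R*v)*v - 2 = R*v**2 - 2 = -2 + R*v**2)
C(X) = 7 (C(X) = -4 - 1*(-11) = -4 + 11 = 7)
C(6)*s(6, -3) + 13 = 7*(-2 + 6*(-3)**2) + 13 = 7*(-2 + 6*9) + 13 = 7*(-2 + 54) + 13 = 7*52 + 13 = 364 + 13 = 377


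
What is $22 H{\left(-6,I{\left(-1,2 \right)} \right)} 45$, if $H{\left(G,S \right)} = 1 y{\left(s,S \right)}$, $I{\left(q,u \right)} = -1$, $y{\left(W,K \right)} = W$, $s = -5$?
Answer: $-4950$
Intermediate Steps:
$H{\left(G,S \right)} = -5$ ($H{\left(G,S \right)} = 1 \left(-5\right) = -5$)
$22 H{\left(-6,I{\left(-1,2 \right)} \right)} 45 = 22 \left(-5\right) 45 = \left(-110\right) 45 = -4950$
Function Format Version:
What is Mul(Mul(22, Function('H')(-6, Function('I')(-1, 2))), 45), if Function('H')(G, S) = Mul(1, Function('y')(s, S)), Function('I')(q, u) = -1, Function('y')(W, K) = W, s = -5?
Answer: -4950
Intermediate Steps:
Function('H')(G, S) = -5 (Function('H')(G, S) = Mul(1, -5) = -5)
Mul(Mul(22, Function('H')(-6, Function('I')(-1, 2))), 45) = Mul(Mul(22, -5), 45) = Mul(-110, 45) = -4950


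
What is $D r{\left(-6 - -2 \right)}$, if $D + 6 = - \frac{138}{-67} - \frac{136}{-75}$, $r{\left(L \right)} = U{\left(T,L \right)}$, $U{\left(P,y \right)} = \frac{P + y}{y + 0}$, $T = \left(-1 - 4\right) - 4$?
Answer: $- \frac{34736}{5025} \approx -6.9126$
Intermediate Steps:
$T = -9$ ($T = -5 - 4 = -9$)
$U{\left(P,y \right)} = \frac{P + y}{y}$
$r{\left(L \right)} = \frac{-9 + L}{L}$
$D = - \frac{10688}{5025}$ ($D = -6 - \left(- \frac{138}{67} - \frac{136}{75}\right) = -6 - - \frac{19462}{5025} = -6 + \left(\frac{138}{67} + \frac{136}{75}\right) = -6 + \frac{19462}{5025} = - \frac{10688}{5025} \approx -2.127$)
$D r{\left(-6 - -2 \right)} = - \frac{10688 \frac{-9 - 4}{-6 - -2}}{5025} = - \frac{10688 \frac{-9 + \left(-6 + 2\right)}{-6 + 2}}{5025} = - \frac{10688 \frac{-9 - 4}{-4}}{5025} = - \frac{10688 \left(\left(- \frac{1}{4}\right) \left(-13\right)\right)}{5025} = \left(- \frac{10688}{5025}\right) \frac{13}{4} = - \frac{34736}{5025}$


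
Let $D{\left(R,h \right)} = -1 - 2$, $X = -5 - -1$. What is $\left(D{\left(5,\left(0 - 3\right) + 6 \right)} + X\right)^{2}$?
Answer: $49$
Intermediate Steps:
$X = -4$ ($X = -5 + 1 = -4$)
$D{\left(R,h \right)} = -3$
$\left(D{\left(5,\left(0 - 3\right) + 6 \right)} + X\right)^{2} = \left(-3 - 4\right)^{2} = \left(-7\right)^{2} = 49$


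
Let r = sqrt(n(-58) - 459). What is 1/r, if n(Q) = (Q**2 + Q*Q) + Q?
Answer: sqrt(6211)/6211 ≈ 0.012689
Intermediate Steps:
n(Q) = Q + 2*Q**2 (n(Q) = (Q**2 + Q**2) + Q = 2*Q**2 + Q = Q + 2*Q**2)
r = sqrt(6211) (r = sqrt(-58*(1 + 2*(-58)) - 459) = sqrt(-58*(1 - 116) - 459) = sqrt(-58*(-115) - 459) = sqrt(6670 - 459) = sqrt(6211) ≈ 78.810)
1/r = 1/(sqrt(6211)) = sqrt(6211)/6211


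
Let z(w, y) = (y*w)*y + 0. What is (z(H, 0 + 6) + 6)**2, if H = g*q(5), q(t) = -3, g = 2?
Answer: 44100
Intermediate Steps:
H = -6 (H = 2*(-3) = -6)
z(w, y) = w*y**2 (z(w, y) = (w*y)*y + 0 = w*y**2 + 0 = w*y**2)
(z(H, 0 + 6) + 6)**2 = (-6*(0 + 6)**2 + 6)**2 = (-6*6**2 + 6)**2 = (-6*36 + 6)**2 = (-216 + 6)**2 = (-210)**2 = 44100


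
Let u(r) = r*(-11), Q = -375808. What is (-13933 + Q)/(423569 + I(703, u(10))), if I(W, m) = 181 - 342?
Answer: -389741/423408 ≈ -0.92049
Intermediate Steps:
u(r) = -11*r
I(W, m) = -161
(-13933 + Q)/(423569 + I(703, u(10))) = (-13933 - 375808)/(423569 - 161) = -389741/423408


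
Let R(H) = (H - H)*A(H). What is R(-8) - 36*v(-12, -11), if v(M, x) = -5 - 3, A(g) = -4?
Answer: 288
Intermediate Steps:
v(M, x) = -8
R(H) = 0 (R(H) = (H - H)*(-4) = 0*(-4) = 0)
R(-8) - 36*v(-12, -11) = 0 - 36*(-8) = 0 + 288 = 288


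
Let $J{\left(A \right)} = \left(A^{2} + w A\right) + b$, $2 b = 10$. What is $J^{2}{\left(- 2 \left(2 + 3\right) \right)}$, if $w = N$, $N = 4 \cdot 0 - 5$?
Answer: $24025$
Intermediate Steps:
$N = -5$ ($N = 0 - 5 = -5$)
$w = -5$
$b = 5$ ($b = \frac{1}{2} \cdot 10 = 5$)
$J{\left(A \right)} = 5 + A^{2} - 5 A$ ($J{\left(A \right)} = \left(A^{2} - 5 A\right) + 5 = 5 + A^{2} - 5 A$)
$J^{2}{\left(- 2 \left(2 + 3\right) \right)} = \left(5 + \left(- 2 \left(2 + 3\right)\right)^{2} - 5 \left(- 2 \left(2 + 3\right)\right)\right)^{2} = \left(5 + \left(\left(-2\right) 5\right)^{2} - 5 \left(\left(-2\right) 5\right)\right)^{2} = \left(5 + \left(-10\right)^{2} - -50\right)^{2} = \left(5 + 100 + 50\right)^{2} = 155^{2} = 24025$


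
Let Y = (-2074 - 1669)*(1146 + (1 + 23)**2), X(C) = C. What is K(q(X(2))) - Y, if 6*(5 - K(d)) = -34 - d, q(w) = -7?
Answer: 12890911/2 ≈ 6.4455e+6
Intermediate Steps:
K(d) = 32/3 + d/6 (K(d) = 5 - (-34 - d)/6 = 5 + (17/3 + d/6) = 32/3 + d/6)
Y = -6445446 (Y = -3743*(1146 + 24**2) = -3743*(1146 + 576) = -3743*1722 = -6445446)
K(q(X(2))) - Y = (32/3 + (1/6)*(-7)) - 1*(-6445446) = (32/3 - 7/6) + 6445446 = 19/2 + 6445446 = 12890911/2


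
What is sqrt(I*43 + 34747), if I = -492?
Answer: sqrt(13591) ≈ 116.58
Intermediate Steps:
sqrt(I*43 + 34747) = sqrt(-492*43 + 34747) = sqrt(-21156 + 34747) = sqrt(13591)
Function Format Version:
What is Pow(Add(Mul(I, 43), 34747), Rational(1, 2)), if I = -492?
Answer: Pow(13591, Rational(1, 2)) ≈ 116.58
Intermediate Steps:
Pow(Add(Mul(I, 43), 34747), Rational(1, 2)) = Pow(Add(Mul(-492, 43), 34747), Rational(1, 2)) = Pow(Add(-21156, 34747), Rational(1, 2)) = Pow(13591, Rational(1, 2))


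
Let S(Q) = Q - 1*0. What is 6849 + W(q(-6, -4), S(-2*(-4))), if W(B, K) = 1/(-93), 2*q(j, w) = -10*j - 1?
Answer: 636956/93 ≈ 6849.0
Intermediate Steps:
S(Q) = Q (S(Q) = Q + 0 = Q)
q(j, w) = -½ - 5*j (q(j, w) = (-10*j - 1)/2 = (-1 - 10*j)/2 = -½ - 5*j)
W(B, K) = -1/93
6849 + W(q(-6, -4), S(-2*(-4))) = 6849 - 1/93 = 636956/93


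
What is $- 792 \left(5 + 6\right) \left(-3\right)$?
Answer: $26136$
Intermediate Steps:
$- 792 \left(5 + 6\right) \left(-3\right) = - 792 \cdot 11 \left(-3\right) = \left(-792\right) \left(-33\right) = 26136$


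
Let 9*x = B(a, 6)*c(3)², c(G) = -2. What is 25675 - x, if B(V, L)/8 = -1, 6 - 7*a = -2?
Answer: 231107/9 ≈ 25679.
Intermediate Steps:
a = 8/7 (a = 6/7 - ⅐*(-2) = 6/7 + 2/7 = 8/7 ≈ 1.1429)
B(V, L) = -8 (B(V, L) = 8*(-1) = -8)
x = -32/9 (x = (-8*(-2)²)/9 = (-8*4)/9 = (⅑)*(-32) = -32/9 ≈ -3.5556)
25675 - x = 25675 - 1*(-32/9) = 25675 + 32/9 = 231107/9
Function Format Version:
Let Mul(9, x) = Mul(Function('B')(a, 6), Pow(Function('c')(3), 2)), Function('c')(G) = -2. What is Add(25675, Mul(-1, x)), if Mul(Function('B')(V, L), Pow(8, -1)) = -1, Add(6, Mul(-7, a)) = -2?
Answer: Rational(231107, 9) ≈ 25679.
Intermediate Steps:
a = Rational(8, 7) (a = Add(Rational(6, 7), Mul(Rational(-1, 7), -2)) = Add(Rational(6, 7), Rational(2, 7)) = Rational(8, 7) ≈ 1.1429)
Function('B')(V, L) = -8 (Function('B')(V, L) = Mul(8, -1) = -8)
x = Rational(-32, 9) (x = Mul(Rational(1, 9), Mul(-8, Pow(-2, 2))) = Mul(Rational(1, 9), Mul(-8, 4)) = Mul(Rational(1, 9), -32) = Rational(-32, 9) ≈ -3.5556)
Add(25675, Mul(-1, x)) = Add(25675, Mul(-1, Rational(-32, 9))) = Add(25675, Rational(32, 9)) = Rational(231107, 9)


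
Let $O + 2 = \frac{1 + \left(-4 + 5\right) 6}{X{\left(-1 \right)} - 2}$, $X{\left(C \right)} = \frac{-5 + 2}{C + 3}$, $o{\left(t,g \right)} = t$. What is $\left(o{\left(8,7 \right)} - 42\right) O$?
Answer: $136$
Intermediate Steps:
$X{\left(C \right)} = - \frac{3}{3 + C}$
$O = -4$ ($O = -2 + \frac{1 + \left(-4 + 5\right) 6}{- \frac{3}{3 - 1} - 2} = -2 + \frac{1 + 1 \cdot 6}{- \frac{3}{2} - 2} = -2 + \frac{1 + 6}{\left(-3\right) \frac{1}{2} - 2} = -2 + \frac{7}{- \frac{3}{2} - 2} = -2 + \frac{7}{- \frac{7}{2}} = -2 + 7 \left(- \frac{2}{7}\right) = -2 - 2 = -4$)
$\left(o{\left(8,7 \right)} - 42\right) O = \left(8 - 42\right) \left(-4\right) = \left(-34\right) \left(-4\right) = 136$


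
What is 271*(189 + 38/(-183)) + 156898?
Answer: 38075113/183 ≈ 2.0806e+5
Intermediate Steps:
271*(189 + 38/(-183)) + 156898 = 271*(189 + 38*(-1/183)) + 156898 = 271*(189 - 38/183) + 156898 = 271*(34549/183) + 156898 = 9362779/183 + 156898 = 38075113/183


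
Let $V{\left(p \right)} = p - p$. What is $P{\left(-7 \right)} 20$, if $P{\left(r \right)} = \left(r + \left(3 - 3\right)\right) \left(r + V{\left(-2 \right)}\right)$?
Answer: $980$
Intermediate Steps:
$V{\left(p \right)} = 0$
$P{\left(r \right)} = r^{2}$ ($P{\left(r \right)} = \left(r + \left(3 - 3\right)\right) \left(r + 0\right) = \left(r + \left(3 - 3\right)\right) r = \left(r + 0\right) r = r r = r^{2}$)
$P{\left(-7 \right)} 20 = \left(-7\right)^{2} \cdot 20 = 49 \cdot 20 = 980$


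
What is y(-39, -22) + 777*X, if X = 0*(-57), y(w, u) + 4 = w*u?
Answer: 854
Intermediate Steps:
y(w, u) = -4 + u*w (y(w, u) = -4 + w*u = -4 + u*w)
X = 0
y(-39, -22) + 777*X = (-4 - 22*(-39)) + 777*0 = (-4 + 858) + 0 = 854 + 0 = 854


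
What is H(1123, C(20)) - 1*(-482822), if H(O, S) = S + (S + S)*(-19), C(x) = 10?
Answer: 482452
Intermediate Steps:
H(O, S) = -37*S (H(O, S) = S + (2*S)*(-19) = S - 38*S = -37*S)
H(1123, C(20)) - 1*(-482822) = -37*10 - 1*(-482822) = -370 + 482822 = 482452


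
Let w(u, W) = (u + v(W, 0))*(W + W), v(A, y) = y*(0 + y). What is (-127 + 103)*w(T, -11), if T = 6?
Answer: 3168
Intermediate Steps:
v(A, y) = y² (v(A, y) = y*y = y²)
w(u, W) = 2*W*u (w(u, W) = (u + 0²)*(W + W) = (u + 0)*(2*W) = u*(2*W) = 2*W*u)
(-127 + 103)*w(T, -11) = (-127 + 103)*(2*(-11)*6) = -24*(-132) = 3168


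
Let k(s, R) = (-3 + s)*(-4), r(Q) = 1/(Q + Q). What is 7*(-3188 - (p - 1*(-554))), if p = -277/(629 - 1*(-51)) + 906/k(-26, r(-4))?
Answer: -517567589/19720 ≈ -26246.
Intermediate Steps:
r(Q) = 1/(2*Q)
k(s, R) = 12 - 4*s
p = 145987/19720 (p = -277/(629 - 1*(-51)) + 906/(12 - 4*(-26)) = -277/(629 + 51) + 906/(12 + 104) = -277/680 + 906/116 = -277*1/680 + 906*(1/116) = -277/680 + 453/58 = 145987/19720 ≈ 7.4030)
7*(-3188 - (p - 1*(-554))) = 7*(-3188 - (145987/19720 - 1*(-554))) = 7*(-3188 - (145987/19720 + 554)) = 7*(-3188 - 1*11070867/19720) = 7*(-3188 - 11070867/19720) = 7*(-73938227/19720) = -517567589/19720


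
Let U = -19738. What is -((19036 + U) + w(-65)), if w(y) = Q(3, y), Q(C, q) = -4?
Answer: 706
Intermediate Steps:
w(y) = -4
-((19036 + U) + w(-65)) = -((19036 - 19738) - 4) = -(-702 - 4) = -1*(-706) = 706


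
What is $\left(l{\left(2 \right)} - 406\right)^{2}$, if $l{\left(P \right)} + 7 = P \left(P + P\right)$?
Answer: $164025$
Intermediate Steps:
$l{\left(P \right)} = -7 + 2 P^{2}$ ($l{\left(P \right)} = -7 + P \left(P + P\right) = -7 + P 2 P = -7 + 2 P^{2}$)
$\left(l{\left(2 \right)} - 406\right)^{2} = \left(\left(-7 + 2 \cdot 2^{2}\right) - 406\right)^{2} = \left(\left(-7 + 2 \cdot 4\right) - 406\right)^{2} = \left(\left(-7 + 8\right) - 406\right)^{2} = \left(1 - 406\right)^{2} = \left(-405\right)^{2} = 164025$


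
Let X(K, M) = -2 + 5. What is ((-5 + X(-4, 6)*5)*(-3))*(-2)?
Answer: 60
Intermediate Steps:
X(K, M) = 3
((-5 + X(-4, 6)*5)*(-3))*(-2) = ((-5 + 3*5)*(-3))*(-2) = ((-5 + 15)*(-3))*(-2) = (10*(-3))*(-2) = -30*(-2) = 60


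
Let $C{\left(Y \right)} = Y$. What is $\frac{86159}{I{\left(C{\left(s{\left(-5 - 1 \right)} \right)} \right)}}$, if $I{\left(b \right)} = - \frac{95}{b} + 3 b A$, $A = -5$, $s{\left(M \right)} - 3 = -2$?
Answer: $- \frac{86159}{110} \approx -783.26$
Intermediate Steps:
$s{\left(M \right)} = 1$ ($s{\left(M \right)} = 3 - 2 = 1$)
$I{\left(b \right)} = - \frac{95}{b} - 15 b$ ($I{\left(b \right)} = - \frac{95}{b} + 3 b \left(-5\right) = - \frac{95}{b} - 15 b$)
$\frac{86159}{I{\left(C{\left(s{\left(-5 - 1 \right)} \right)} \right)}} = \frac{86159}{- \frac{95}{1} - 15} = \frac{86159}{\left(-95\right) 1 - 15} = \frac{86159}{-95 - 15} = \frac{86159}{-110} = 86159 \left(- \frac{1}{110}\right) = - \frac{86159}{110}$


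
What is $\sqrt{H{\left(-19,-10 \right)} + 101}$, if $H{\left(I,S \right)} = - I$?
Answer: $2 \sqrt{30} \approx 10.954$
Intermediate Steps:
$\sqrt{H{\left(-19,-10 \right)} + 101} = \sqrt{\left(-1\right) \left(-19\right) + 101} = \sqrt{19 + 101} = \sqrt{120} = 2 \sqrt{30}$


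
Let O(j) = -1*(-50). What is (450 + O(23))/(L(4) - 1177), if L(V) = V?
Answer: -500/1173 ≈ -0.42626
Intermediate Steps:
O(j) = 50
(450 + O(23))/(L(4) - 1177) = (450 + 50)/(4 - 1177) = 500/(-1173) = 500*(-1/1173) = -500/1173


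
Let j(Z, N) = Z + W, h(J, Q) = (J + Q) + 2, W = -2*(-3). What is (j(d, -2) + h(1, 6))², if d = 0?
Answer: 225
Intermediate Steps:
W = 6
h(J, Q) = 2 + J + Q
j(Z, N) = 6 + Z (j(Z, N) = Z + 6 = 6 + Z)
(j(d, -2) + h(1, 6))² = ((6 + 0) + (2 + 1 + 6))² = (6 + 9)² = 15² = 225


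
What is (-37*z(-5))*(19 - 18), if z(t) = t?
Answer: 185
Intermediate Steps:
(-37*z(-5))*(19 - 18) = (-37*(-5))*(19 - 18) = 185*1 = 185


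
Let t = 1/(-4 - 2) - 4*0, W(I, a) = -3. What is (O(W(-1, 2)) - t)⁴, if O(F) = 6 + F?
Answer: 130321/1296 ≈ 100.56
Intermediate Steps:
t = -⅙ (t = 1/(-6) + 0 = -⅙ + 0 = -⅙ ≈ -0.16667)
(O(W(-1, 2)) - t)⁴ = ((6 - 3) - 1*(-⅙))⁴ = (3 + ⅙)⁴ = (19/6)⁴ = 130321/1296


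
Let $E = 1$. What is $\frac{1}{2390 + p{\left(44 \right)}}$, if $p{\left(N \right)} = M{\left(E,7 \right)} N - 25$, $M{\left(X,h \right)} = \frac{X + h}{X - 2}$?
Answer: $\frac{1}{2013} \approx 0.00049677$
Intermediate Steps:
$M{\left(X,h \right)} = \frac{X + h}{-2 + X}$
$p{\left(N \right)} = -25 - 8 N$ ($p{\left(N \right)} = \frac{1 + 7}{-2 + 1} N - 25 = \frac{1}{-1} \cdot 8 N - 25 = \left(-1\right) 8 N - 25 = - 8 N - 25 = -25 - 8 N$)
$\frac{1}{2390 + p{\left(44 \right)}} = \frac{1}{2390 - 377} = \frac{1}{2013}$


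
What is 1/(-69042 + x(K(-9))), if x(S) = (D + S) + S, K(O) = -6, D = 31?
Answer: -1/69023 ≈ -1.4488e-5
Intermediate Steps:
x(S) = 31 + 2*S (x(S) = (31 + S) + S = 31 + 2*S)
1/(-69042 + x(K(-9))) = 1/(-69042 + (31 + 2*(-6))) = 1/(-69042 + (31 - 12)) = 1/(-69042 + 19) = 1/(-69023) = -1/69023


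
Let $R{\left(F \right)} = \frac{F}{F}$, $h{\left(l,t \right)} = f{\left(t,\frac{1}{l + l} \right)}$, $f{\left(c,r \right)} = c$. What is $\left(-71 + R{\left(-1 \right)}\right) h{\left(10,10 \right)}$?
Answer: $-700$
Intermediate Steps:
$h{\left(l,t \right)} = t$
$R{\left(F \right)} = 1$
$\left(-71 + R{\left(-1 \right)}\right) h{\left(10,10 \right)} = \left(-71 + 1\right) 10 = \left(-70\right) 10 = -700$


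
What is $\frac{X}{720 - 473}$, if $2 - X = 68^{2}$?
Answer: $- \frac{4622}{247} \approx -18.713$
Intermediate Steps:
$X = -4622$ ($X = 2 - 68^{2} = 2 - 4624 = -4622$)
$\frac{X}{720 - 473} = - \frac{4622}{720 - 473} = - \frac{4622}{247}$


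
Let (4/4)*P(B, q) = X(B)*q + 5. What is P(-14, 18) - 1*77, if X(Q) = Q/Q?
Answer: -54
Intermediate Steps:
X(Q) = 1
P(B, q) = 5 + q (P(B, q) = 1*q + 5 = q + 5 = 5 + q)
P(-14, 18) - 1*77 = (5 + 18) - 1*77 = 23 - 77 = -54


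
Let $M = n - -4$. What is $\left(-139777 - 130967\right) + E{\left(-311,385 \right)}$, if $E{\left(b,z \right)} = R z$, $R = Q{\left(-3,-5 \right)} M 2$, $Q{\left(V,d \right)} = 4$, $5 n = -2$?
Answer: $-259656$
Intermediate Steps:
$n = - \frac{2}{5}$ ($n = \frac{1}{5} \left(-2\right) = - \frac{2}{5} \approx -0.4$)
$M = \frac{18}{5}$ ($M = - \frac{2}{5} - -4 = - \frac{2}{5} + 4 = \frac{18}{5} \approx 3.6$)
$R = \frac{144}{5}$ ($R = 4 \cdot \frac{18}{5} \cdot 2 = \frac{72}{5} \cdot 2 = \frac{144}{5} \approx 28.8$)
$E{\left(b,z \right)} = \frac{144 z}{5}$
$\left(-139777 - 130967\right) + E{\left(-311,385 \right)} = \left(-139777 - 130967\right) + \frac{144}{5} \cdot 385 = -270744 + 11088 = -259656$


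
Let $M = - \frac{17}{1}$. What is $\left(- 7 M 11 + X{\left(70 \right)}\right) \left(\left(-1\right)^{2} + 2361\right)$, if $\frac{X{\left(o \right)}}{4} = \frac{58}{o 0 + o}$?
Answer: $\frac{108489022}{35} \approx 3.0997 \cdot 10^{6}$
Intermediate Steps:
$M = -17$ ($M = \left(-17\right) 1 = -17$)
$X{\left(o \right)} = \frac{232}{o}$ ($X{\left(o \right)} = 4 \frac{58}{o 0 + o} = 4 \frac{58}{0 + o} = 4 \frac{58}{o} = \frac{232}{o}$)
$\left(- 7 M 11 + X{\left(70 \right)}\right) \left(\left(-1\right)^{2} + 2361\right) = \left(\left(-7\right) \left(-17\right) 11 + \frac{232}{70}\right) \left(\left(-1\right)^{2} + 2361\right) = \left(119 \cdot 11 + 232 \cdot \frac{1}{70}\right) \left(1 + 2361\right) = \left(1309 + \frac{116}{35}\right) 2362 = \frac{45931}{35} \cdot 2362 = \frac{108489022}{35}$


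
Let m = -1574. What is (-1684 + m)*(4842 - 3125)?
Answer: -5593986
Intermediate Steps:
(-1684 + m)*(4842 - 3125) = (-1684 - 1574)*(4842 - 3125) = -3258*1717 = -5593986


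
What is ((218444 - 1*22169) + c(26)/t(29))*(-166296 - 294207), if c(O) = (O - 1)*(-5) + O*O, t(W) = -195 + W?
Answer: -15003693832797/166 ≈ -9.0384e+10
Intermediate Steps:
c(O) = 5 + O² - 5*O (c(O) = (-1 + O)*(-5) + O² = (5 - 5*O) + O² = 5 + O² - 5*O)
((218444 - 1*22169) + c(26)/t(29))*(-166296 - 294207) = ((218444 - 1*22169) + (5 + 26² - 5*26)/(-195 + 29))*(-166296 - 294207) = ((218444 - 22169) + (5 + 676 - 130)/(-166))*(-460503) = (196275 + 551*(-1/166))*(-460503) = (196275 - 551/166)*(-460503) = (32581099/166)*(-460503) = -15003693832797/166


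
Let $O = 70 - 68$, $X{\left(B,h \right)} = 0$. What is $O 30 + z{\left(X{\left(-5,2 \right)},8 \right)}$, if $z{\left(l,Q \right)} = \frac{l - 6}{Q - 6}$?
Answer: $57$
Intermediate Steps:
$z{\left(l,Q \right)} = \frac{-6 + l}{-6 + Q}$
$O = 2$ ($O = 70 - 68 = 2$)
$O 30 + z{\left(X{\left(-5,2 \right)},8 \right)} = 2 \cdot 30 + \frac{-6 + 0}{-6 + 8} = 60 + \frac{1}{2} \left(-6\right) = 60 - 3 = 57$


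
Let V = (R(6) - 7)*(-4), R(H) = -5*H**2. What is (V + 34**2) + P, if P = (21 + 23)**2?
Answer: 3840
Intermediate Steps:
P = 1936 (P = 44**2 = 1936)
V = 748 (V = (-5*6**2 - 7)*(-4) = (-5*36 - 7)*(-4) = (-180 - 7)*(-4) = -187*(-4) = 748)
(V + 34**2) + P = (748 + 34**2) + 1936 = (748 + 1156) + 1936 = 1904 + 1936 = 3840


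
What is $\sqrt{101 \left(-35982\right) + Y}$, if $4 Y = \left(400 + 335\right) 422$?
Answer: $\frac{i \sqrt{14226558}}{2} \approx 1885.9 i$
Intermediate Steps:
$Y = \frac{155085}{2}$ ($Y = \frac{\left(400 + 335\right) 422}{4} = \frac{735 \cdot 422}{4} = \frac{1}{4} \cdot 310170 = \frac{155085}{2} \approx 77543.0$)
$\sqrt{101 \left(-35982\right) + Y} = \sqrt{101 \left(-35982\right) + \frac{155085}{2}} = \sqrt{-3634182 + \frac{155085}{2}} = \sqrt{- \frac{7113279}{2}} = \frac{i \sqrt{14226558}}{2}$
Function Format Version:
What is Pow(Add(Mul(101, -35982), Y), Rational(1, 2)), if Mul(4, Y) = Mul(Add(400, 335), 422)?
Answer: Mul(Rational(1, 2), I, Pow(14226558, Rational(1, 2))) ≈ Mul(1885.9, I)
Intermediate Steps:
Y = Rational(155085, 2) (Y = Mul(Rational(1, 4), Mul(Add(400, 335), 422)) = Mul(Rational(1, 4), Mul(735, 422)) = Mul(Rational(1, 4), 310170) = Rational(155085, 2) ≈ 77543.)
Pow(Add(Mul(101, -35982), Y), Rational(1, 2)) = Pow(Add(Mul(101, -35982), Rational(155085, 2)), Rational(1, 2)) = Pow(Add(-3634182, Rational(155085, 2)), Rational(1, 2)) = Pow(Rational(-7113279, 2), Rational(1, 2)) = Mul(Rational(1, 2), I, Pow(14226558, Rational(1, 2)))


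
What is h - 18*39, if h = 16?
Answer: -686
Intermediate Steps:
h - 18*39 = 16 - 18*39 = 16 - 702 = -686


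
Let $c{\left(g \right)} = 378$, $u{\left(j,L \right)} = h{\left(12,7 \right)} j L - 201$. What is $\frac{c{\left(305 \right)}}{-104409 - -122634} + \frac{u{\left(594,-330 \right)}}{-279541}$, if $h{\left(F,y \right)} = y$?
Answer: $\frac{930243749}{188690175} \approx 4.93$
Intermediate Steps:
$u{\left(j,L \right)} = -201 + 7 L j$ ($u{\left(j,L \right)} = 7 j L - 201 = 7 L j - 201 = -201 + 7 L j$)
$\frac{c{\left(305 \right)}}{-104409 - -122634} + \frac{u{\left(594,-330 \right)}}{-279541} = \frac{378}{-104409 - -122634} + \frac{-201 + 7 \left(-330\right) 594}{-279541} = \frac{378}{-104409 + 122634} + \left(-201 - 1372140\right) \left(- \frac{1}{279541}\right) = \frac{378}{18225} - - \frac{1372341}{279541} = 378 \cdot \frac{1}{18225} + \frac{1372341}{279541} = \frac{14}{675} + \frac{1372341}{279541} = \frac{930243749}{188690175}$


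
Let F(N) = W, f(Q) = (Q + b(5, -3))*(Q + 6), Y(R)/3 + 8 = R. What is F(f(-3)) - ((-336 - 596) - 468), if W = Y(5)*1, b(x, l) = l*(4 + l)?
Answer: 1391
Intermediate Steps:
Y(R) = -24 + 3*R
W = -9 (W = (-24 + 3*5)*1 = (-24 + 15)*1 = -9*1 = -9)
f(Q) = (-3 + Q)*(6 + Q) (f(Q) = (Q - 3*(4 - 3))*(Q + 6) = (Q - 3*1)*(6 + Q) = (Q - 3)*(6 + Q) = (-3 + Q)*(6 + Q))
F(N) = -9
F(f(-3)) - ((-336 - 596) - 468) = -9 - ((-336 - 596) - 468) = -9 - (-932 - 468) = -9 - 1*(-1400) = -9 + 1400 = 1391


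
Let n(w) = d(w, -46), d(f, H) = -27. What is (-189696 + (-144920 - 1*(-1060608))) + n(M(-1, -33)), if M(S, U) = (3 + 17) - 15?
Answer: 725965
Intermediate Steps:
M(S, U) = 5 (M(S, U) = 20 - 15 = 5)
n(w) = -27
(-189696 + (-144920 - 1*(-1060608))) + n(M(-1, -33)) = (-189696 + (-144920 - 1*(-1060608))) - 27 = (-189696 + (-144920 + 1060608)) - 27 = (-189696 + 915688) - 27 = 725992 - 27 = 725965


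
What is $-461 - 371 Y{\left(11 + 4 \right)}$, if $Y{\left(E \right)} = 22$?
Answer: $-8623$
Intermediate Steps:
$-461 - 371 Y{\left(11 + 4 \right)} = -461 - 8162 = -8623$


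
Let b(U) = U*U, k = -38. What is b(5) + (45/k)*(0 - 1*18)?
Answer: 880/19 ≈ 46.316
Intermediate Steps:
b(U) = U²
b(5) + (45/k)*(0 - 1*18) = 5² + (45/(-38))*(0 - 1*18) = 25 + (45*(-1/38))*(0 - 18) = 25 - 45/38*(-18) = 25 + 405/19 = 880/19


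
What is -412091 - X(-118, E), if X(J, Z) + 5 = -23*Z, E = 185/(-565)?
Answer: -46566569/113 ≈ -4.1209e+5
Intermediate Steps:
E = -37/113 (E = 185*(-1/565) = -37/113 ≈ -0.32743)
X(J, Z) = -5 - 23*Z
-412091 - X(-118, E) = -412091 - (-5 - 23*(-37/113)) = -412091 - (-5 + 851/113) = -412091 - 1*286/113 = -412091 - 286/113 = -46566569/113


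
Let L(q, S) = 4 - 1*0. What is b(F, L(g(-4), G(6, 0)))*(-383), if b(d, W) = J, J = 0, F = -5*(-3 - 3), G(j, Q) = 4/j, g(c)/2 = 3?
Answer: 0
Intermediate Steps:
g(c) = 6 (g(c) = 2*3 = 6)
L(q, S) = 4 (L(q, S) = 4 + 0 = 4)
F = 30 (F = -5*(-6) = 30)
b(d, W) = 0
b(F, L(g(-4), G(6, 0)))*(-383) = 0*(-383) = 0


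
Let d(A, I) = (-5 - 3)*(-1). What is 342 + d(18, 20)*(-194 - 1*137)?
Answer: -2306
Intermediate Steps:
d(A, I) = 8 (d(A, I) = -8*(-1) = 8)
342 + d(18, 20)*(-194 - 1*137) = 342 + 8*(-194 - 1*137) = 342 + 8*(-194 - 137) = 342 + 8*(-331) = 342 - 2648 = -2306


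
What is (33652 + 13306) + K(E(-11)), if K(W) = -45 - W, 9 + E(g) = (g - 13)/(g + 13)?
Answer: 46934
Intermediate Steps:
E(g) = -9 + (-13 + g)/(13 + g) (E(g) = -9 + (g - 13)/(g + 13) = -9 + (-13 + g)/(13 + g))
(33652 + 13306) + K(E(-11)) = (33652 + 13306) + (-45 - 2*(-65 - 4*(-11))/(13 - 11)) = 46958 + (-45 - 2*(-65 + 44)/2) = 46958 + (-45 - 2*(-21)/2) = 46958 + (-45 - 1*(-21)) = 46958 + (-45 + 21) = 46958 - 24 = 46934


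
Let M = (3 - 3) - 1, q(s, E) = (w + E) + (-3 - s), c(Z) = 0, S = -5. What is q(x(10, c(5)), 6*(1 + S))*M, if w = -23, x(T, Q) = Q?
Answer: 50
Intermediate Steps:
q(s, E) = -26 + E - s (q(s, E) = (-23 + E) + (-3 - s) = -26 + E - s)
M = -1 (M = 0 - 1 = -1)
q(x(10, c(5)), 6*(1 + S))*M = (-26 + 6*(1 - 5) - 1*0)*(-1) = (-26 + 6*(-4) + 0)*(-1) = (-26 - 24 + 0)*(-1) = -50*(-1) = 50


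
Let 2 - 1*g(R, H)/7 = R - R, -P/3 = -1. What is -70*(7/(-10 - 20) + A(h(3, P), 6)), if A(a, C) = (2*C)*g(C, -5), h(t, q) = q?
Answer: -35231/3 ≈ -11744.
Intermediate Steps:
P = 3 (P = -3*(-1) = 3)
g(R, H) = 14 (g(R, H) = 14 - 7*(R - R) = 14 - 7*0 = 14 + 0 = 14)
A(a, C) = 28*C (A(a, C) = (2*C)*14 = 28*C)
-70*(7/(-10 - 20) + A(h(3, P), 6)) = -70*(7/(-10 - 20) + 28*6) = -70*(7/(-30) + 168) = -70*(-1/30*7 + 168) = -70*(-7/30 + 168) = -70*5033/30 = -35231/3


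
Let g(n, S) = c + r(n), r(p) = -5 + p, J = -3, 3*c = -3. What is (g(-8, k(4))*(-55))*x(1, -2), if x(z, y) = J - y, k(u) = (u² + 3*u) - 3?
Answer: -770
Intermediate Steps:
c = -1 (c = (⅓)*(-3) = -1)
k(u) = -3 + u² + 3*u
g(n, S) = -6 + n (g(n, S) = -1 + (-5 + n) = -6 + n)
x(z, y) = -3 - y
(g(-8, k(4))*(-55))*x(1, -2) = ((-6 - 8)*(-55))*(-3 - 1*(-2)) = (-14*(-55))*(-3 + 2) = 770*(-1) = -770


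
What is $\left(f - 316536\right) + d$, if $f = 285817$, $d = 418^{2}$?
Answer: $144005$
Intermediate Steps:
$d = 174724$
$\left(f - 316536\right) + d = \left(285817 - 316536\right) + 174724 = -30719 + 174724 = 144005$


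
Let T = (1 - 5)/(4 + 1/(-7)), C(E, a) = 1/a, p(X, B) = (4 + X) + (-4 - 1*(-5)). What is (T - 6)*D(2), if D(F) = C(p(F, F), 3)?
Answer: -190/81 ≈ -2.3457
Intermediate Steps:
p(X, B) = 5 + X (p(X, B) = (4 + X) + (-4 + 5) = (4 + X) + 1 = 5 + X)
T = -28/27 (T = -4/(4 - 1/7) = -4/27/7 = -4*7/27 = -28/27 ≈ -1.0370)
D(F) = 1/3
(T - 6)*D(2) = (-28/27 - 6)*(1/3) = -190/27*1/3 = -190/81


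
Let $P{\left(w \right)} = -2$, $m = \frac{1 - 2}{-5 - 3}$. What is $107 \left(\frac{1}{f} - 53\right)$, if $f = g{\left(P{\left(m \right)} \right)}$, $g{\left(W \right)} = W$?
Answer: $- \frac{11449}{2} \approx -5724.5$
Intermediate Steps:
$m = \frac{1}{8}$ ($m = - \frac{1}{-8} = \left(-1\right) \left(- \frac{1}{8}\right) = \frac{1}{8} \approx 0.125$)
$f = -2$
$107 \left(\frac{1}{f} - 53\right) = 107 \left(\frac{1}{-2} - 53\right) = 107 \left(- \frac{1}{2} - 53\right) = 107 \left(- \frac{107}{2}\right) = - \frac{11449}{2}$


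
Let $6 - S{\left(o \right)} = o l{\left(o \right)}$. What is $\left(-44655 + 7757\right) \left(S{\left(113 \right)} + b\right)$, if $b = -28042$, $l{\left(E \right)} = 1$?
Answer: $1038641802$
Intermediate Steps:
$S{\left(o \right)} = 6 - o$ ($S{\left(o \right)} = 6 - o 1 = 6 - o$)
$\left(-44655 + 7757\right) \left(S{\left(113 \right)} + b\right) = \left(-44655 + 7757\right) \left(\left(6 - 113\right) - 28042\right) = - 36898 \left(\left(6 - 113\right) - 28042\right) = - 36898 \left(-107 - 28042\right) = \left(-36898\right) \left(-28149\right) = 1038641802$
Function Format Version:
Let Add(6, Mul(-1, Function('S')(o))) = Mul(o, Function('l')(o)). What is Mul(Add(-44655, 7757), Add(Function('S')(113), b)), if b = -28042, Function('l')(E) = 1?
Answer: 1038641802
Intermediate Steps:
Function('S')(o) = Add(6, Mul(-1, o)) (Function('S')(o) = Add(6, Mul(-1, Mul(o, 1))) = Add(6, Mul(-1, o)))
Mul(Add(-44655, 7757), Add(Function('S')(113), b)) = Mul(Add(-44655, 7757), Add(Add(6, Mul(-1, 113)), -28042)) = Mul(-36898, Add(Add(6, -113), -28042)) = Mul(-36898, Add(-107, -28042)) = Mul(-36898, -28149) = 1038641802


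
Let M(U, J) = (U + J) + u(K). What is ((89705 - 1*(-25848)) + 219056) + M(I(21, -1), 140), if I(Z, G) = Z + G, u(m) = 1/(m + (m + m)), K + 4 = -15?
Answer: 19081832/57 ≈ 3.3477e+5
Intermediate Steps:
K = -19 (K = -4 - 15 = -19)
u(m) = 1/(3*m) (u(m) = 1/(m + 2*m) = 1/(3*m))
I(Z, G) = G + Z
M(U, J) = -1/57 + J + U (M(U, J) = (U + J) + (⅓)/(-19) = (J + U) + (⅓)*(-1/19) = (J + U) - 1/57 = -1/57 + J + U)
((89705 - 1*(-25848)) + 219056) + M(I(21, -1), 140) = ((89705 - 1*(-25848)) + 219056) + (-1/57 + 140 + (-1 + 21)) = ((89705 + 25848) + 219056) + (-1/57 + 140 + 20) = (115553 + 219056) + 9119/57 = 334609 + 9119/57 = 19081832/57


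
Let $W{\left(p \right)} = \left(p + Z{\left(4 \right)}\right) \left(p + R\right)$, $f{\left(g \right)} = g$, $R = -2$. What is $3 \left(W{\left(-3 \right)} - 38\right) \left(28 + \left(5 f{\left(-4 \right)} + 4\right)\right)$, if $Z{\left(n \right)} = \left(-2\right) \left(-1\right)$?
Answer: $-1188$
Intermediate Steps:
$Z{\left(n \right)} = 2$
$W{\left(p \right)} = \left(-2 + p\right) \left(2 + p\right)$ ($W{\left(p \right)} = \left(p + 2\right) \left(p - 2\right) = \left(2 + p\right) \left(-2 + p\right) = \left(-2 + p\right) \left(2 + p\right)$)
$3 \left(W{\left(-3 \right)} - 38\right) \left(28 + \left(5 f{\left(-4 \right)} + 4\right)\right) = 3 \left(\left(-4 + \left(-3\right)^{2}\right) - 38\right) \left(28 + \left(5 \left(-4\right) + 4\right)\right) = 3 \left(\left(-4 + 9\right) - 38\right) \left(28 + \left(-20 + 4\right)\right) = 3 \left(5 - 38\right) \left(28 - 16\right) = 3 \left(\left(-33\right) 12\right) = 3 \left(-396\right) = -1188$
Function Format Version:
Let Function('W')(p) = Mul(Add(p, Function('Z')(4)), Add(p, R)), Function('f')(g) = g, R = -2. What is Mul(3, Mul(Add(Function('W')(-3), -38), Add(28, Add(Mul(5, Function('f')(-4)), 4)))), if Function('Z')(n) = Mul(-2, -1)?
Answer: -1188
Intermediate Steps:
Function('Z')(n) = 2
Function('W')(p) = Mul(Add(-2, p), Add(2, p)) (Function('W')(p) = Mul(Add(p, 2), Add(p, -2)) = Mul(Add(2, p), Add(-2, p)) = Mul(Add(-2, p), Add(2, p)))
Mul(3, Mul(Add(Function('W')(-3), -38), Add(28, Add(Mul(5, Function('f')(-4)), 4)))) = Mul(3, Mul(Add(Add(-4, Pow(-3, 2)), -38), Add(28, Add(Mul(5, -4), 4)))) = Mul(3, Mul(Add(Add(-4, 9), -38), Add(28, Add(-20, 4)))) = Mul(3, Mul(Add(5, -38), Add(28, -16))) = Mul(3, Mul(-33, 12)) = Mul(3, -396) = -1188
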